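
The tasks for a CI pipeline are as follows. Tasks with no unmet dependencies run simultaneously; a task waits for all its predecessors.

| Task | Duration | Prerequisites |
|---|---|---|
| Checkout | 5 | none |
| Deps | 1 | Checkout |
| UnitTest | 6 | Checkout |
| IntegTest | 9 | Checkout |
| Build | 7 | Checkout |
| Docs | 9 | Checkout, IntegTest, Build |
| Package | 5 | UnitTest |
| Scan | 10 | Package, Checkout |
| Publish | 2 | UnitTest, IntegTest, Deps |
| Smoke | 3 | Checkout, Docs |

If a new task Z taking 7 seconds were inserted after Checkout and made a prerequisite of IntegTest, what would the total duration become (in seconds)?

33

Originally the project takes 26 seconds.
With Z inserted, IntegTest now waits for max(Checkout, Z).
New critical path: Checkout→Z→IntegTest→Docs→Smoke = 5+7+9+9+3 = 33 ⇒ 33 seconds.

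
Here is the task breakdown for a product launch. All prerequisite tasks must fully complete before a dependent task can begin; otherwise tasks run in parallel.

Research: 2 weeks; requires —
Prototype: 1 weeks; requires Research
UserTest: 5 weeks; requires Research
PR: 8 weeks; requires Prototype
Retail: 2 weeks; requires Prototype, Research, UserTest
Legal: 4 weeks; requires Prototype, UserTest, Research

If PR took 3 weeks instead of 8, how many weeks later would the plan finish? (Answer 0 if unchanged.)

0

Critical path before the change: Research→Prototype→PR = 2+1+8 = 11 giving 11 weeks.
PR lies on that path, so at 3 weeks the path becomes 6 weeks.
The binding chain switches to Research→UserTest→Legal = 2+5+4 = 11; finish 11 weeks.
Change in finish: 11 − 11 = +0 weeks.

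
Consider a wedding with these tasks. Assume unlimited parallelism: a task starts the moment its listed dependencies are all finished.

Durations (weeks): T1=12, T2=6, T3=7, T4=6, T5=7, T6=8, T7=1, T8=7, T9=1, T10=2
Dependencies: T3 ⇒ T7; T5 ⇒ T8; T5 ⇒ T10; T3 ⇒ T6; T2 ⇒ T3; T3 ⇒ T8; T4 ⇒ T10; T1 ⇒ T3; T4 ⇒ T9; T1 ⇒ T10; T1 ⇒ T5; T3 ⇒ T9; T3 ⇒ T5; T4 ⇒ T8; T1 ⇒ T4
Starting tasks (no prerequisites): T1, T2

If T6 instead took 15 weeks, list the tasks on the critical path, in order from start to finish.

T1, T3, T6

Critical path before the change: T1→T3→T5→T8 = 12+7+7+7 = 33 giving 33 weeks.
T6 is off the critical path — its longest chain is 27 weeks, giving 6 of slack.
The binding chain switches to T1→T3→T6 = 12+7+15 = 34; finish 34 weeks.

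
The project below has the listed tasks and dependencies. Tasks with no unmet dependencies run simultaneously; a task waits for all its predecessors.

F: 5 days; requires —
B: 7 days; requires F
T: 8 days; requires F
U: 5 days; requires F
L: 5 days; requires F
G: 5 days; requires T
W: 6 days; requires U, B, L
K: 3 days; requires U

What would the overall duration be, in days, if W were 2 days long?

As given, the longest chain is F→B→W = 5+7+6 = 18, so the finish is 18 days.
Since W is critical, the -4 change carries straight to that chain (now 14 days).
The binding chain switches to F→T→G = 5+8+5 = 18; finish 18 days.

18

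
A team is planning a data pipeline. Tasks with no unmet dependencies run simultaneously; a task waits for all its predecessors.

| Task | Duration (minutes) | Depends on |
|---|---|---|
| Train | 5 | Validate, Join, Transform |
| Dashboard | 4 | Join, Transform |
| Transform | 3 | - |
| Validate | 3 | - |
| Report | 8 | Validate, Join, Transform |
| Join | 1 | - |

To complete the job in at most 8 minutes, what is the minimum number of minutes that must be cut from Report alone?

3

Current finish: 11 minutes; target: 8.
Report is on every critical path, so each minute cut from Report cuts the finish by one (this holds down to a finish of 8).
Need 11 − 8 = 3 minutes off Report → Report becomes 5 minutes, finish becomes 8.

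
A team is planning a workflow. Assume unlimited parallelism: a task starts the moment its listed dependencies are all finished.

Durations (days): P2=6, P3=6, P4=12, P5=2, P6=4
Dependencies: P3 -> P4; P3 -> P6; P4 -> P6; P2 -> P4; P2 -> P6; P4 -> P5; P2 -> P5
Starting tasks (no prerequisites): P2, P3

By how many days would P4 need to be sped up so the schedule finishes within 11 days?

Current finish: 22 days; target: 11.
P4 is on every critical path, so each day cut from P4 cuts the finish by one (this holds down to a finish of 11).
Need 22 − 11 = 11 days off P4 → P4 becomes 1 day, finish becomes 11.

11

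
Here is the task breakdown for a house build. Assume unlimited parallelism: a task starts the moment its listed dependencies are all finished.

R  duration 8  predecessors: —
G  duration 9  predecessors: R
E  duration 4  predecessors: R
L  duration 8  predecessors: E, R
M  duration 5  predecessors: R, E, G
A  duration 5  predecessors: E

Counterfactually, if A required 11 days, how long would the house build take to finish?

23

Critical path before the change: R→G→M = 8+9+5 = 22 giving 22 days.
A is off the critical path — its longest chain is 17 days, giving 5 of slack.
The binding chain switches to R→E→A = 8+4+11 = 23; finish 23 days.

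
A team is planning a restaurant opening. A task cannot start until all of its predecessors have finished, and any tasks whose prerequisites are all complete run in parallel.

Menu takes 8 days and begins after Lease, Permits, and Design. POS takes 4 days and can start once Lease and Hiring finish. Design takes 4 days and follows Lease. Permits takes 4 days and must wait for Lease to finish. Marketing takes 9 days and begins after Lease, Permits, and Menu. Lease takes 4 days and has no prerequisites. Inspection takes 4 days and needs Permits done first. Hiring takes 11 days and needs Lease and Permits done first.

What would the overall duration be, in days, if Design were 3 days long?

25

Critical path before the change: Lease→Design→Menu→Marketing = 4+4+8+9 = 25 giving 25 days.
Since Design is critical, the -1 change carries straight to that chain (now 24 days).
New critical path: Lease→Permits→Menu→Marketing = 4+4+8+9 = 25 ⇒ 25 days.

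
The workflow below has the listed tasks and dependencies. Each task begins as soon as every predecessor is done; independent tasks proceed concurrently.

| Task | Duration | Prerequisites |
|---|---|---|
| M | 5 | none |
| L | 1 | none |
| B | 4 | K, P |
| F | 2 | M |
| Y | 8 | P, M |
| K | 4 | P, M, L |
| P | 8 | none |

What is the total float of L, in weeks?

The longest chain is P→K→B = 8+4+4 = 16; overall finish 16 weeks.
L finishes as early as 1 and must finish by 8.
Slack of L = 7 − 0 = 7 weeks.

7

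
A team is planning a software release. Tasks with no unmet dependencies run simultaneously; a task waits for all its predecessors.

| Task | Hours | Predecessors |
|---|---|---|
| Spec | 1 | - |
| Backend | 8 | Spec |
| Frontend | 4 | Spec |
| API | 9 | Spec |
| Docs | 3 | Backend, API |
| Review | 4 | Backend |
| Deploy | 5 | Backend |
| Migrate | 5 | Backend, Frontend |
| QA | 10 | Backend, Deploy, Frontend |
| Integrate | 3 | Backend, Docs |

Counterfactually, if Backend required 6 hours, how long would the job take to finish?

22

Critical path before the change: Spec→Backend→Deploy→QA = 1+8+5+10 = 24 giving 24 hours.
Since Backend is critical, the -2 change carries straight to that chain (now 22 hours).
That remains the longest chain; total 22 hours.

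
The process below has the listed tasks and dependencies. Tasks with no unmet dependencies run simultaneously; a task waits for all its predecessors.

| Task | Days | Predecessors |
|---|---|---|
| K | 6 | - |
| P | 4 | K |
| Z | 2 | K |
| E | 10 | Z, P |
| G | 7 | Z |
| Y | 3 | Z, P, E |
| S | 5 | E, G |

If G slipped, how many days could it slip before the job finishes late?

5

Critical path: K→P→E→S = 6+4+10+5 = 25, so the finish is 25 days.
Longest path through G: 20 days (earliest finish 15, latest finish 20).
Float = 25 − 20 = 5.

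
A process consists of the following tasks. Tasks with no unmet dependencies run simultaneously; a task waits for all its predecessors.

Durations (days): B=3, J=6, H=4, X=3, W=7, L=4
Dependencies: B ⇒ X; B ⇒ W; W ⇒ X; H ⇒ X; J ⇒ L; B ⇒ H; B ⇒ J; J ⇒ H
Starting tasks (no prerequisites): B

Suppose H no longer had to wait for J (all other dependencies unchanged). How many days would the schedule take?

Original critical path: B→J→H→X = 3+6+4+3 = 16 ⇒ 16 days.
Without J→H, H's earliest start moves from 9 to 3.
After: B→J→L = 3+6+4 = 13 → 13 days.

13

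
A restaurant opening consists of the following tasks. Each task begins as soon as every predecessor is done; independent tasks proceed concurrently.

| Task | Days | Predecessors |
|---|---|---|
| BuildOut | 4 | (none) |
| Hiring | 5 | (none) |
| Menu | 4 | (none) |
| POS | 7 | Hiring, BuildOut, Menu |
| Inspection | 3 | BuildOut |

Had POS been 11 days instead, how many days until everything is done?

Actual critical path: Hiring→POS = 5+7 = 12 ⇒ 12 days.
POS is on the critical path; changing it to 11 makes that path 16 days.
That remains the longest chain; total 16 days.

16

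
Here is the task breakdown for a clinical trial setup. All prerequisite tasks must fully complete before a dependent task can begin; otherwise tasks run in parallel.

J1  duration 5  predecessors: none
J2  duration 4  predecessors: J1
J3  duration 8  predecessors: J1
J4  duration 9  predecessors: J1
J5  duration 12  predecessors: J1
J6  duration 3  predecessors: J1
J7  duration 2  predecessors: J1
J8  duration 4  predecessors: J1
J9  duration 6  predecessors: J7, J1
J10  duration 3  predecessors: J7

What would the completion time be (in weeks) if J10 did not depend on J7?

With the dependency in place, J1→J5 = 5+12 = 17 sets the finish at 17 weeks.
Without J7→J10, J10's earliest start moves from 7 to 0.
The longest chain is now J1→J5 = 5+12 = 17, so the clinical trial setup takes 17 weeks.

17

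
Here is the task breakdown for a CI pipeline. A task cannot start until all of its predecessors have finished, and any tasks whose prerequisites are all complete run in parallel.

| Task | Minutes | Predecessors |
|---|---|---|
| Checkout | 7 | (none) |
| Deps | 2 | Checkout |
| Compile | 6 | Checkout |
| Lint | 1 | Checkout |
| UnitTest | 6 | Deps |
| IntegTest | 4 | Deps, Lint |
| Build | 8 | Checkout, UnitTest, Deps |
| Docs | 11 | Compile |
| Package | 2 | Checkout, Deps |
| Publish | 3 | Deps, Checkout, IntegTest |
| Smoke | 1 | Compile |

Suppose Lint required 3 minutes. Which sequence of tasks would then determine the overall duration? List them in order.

Checkout, Compile, Docs

As given, the longest chain is Checkout→Compile→Docs = 7+6+11 = 24, so the finish is 24 minutes.
Lint is off the critical path — its longest chain is 15 minutes, giving 9 of slack.
No other chain overtakes it, so the finish is 24 minutes.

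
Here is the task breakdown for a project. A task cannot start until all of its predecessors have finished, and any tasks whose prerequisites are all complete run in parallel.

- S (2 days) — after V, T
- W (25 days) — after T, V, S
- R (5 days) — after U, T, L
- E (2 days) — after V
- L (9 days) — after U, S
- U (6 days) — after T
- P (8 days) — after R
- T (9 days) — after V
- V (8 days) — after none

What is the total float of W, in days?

The longest chain is V→T→U→L→R→P = 8+9+6+9+5+8 = 45; overall finish 45 days.
W finishes as early as 44 and must finish by 45.
Float = 45 − 44 = 1.

1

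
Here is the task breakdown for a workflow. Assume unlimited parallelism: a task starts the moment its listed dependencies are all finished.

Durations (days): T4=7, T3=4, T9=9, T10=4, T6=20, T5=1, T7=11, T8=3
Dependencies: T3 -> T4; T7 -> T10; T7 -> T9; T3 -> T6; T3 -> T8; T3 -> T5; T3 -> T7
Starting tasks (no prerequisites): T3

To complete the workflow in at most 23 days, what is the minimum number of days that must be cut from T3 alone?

1

Current finish: 24 days; target: 23.
T3 is on every critical path, so each day cut from T3 cuts the finish by one (this holds down to a finish of 21).
Need 24 − 23 = 1 day off T3 → T3 becomes 3 days, finish becomes 23.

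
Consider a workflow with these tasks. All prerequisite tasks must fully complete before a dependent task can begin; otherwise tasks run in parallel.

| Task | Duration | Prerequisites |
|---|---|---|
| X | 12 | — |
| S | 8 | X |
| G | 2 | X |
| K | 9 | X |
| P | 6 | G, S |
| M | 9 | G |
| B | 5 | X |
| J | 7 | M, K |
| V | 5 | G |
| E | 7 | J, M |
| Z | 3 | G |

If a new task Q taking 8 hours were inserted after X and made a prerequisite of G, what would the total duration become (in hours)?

45

Originally the job takes 37 hours.
With Q inserted, G now waits for max(X, Q).
New critical path: X→Q→G→M→J→E = 12+8+2+9+7+7 = 45 ⇒ 45 hours.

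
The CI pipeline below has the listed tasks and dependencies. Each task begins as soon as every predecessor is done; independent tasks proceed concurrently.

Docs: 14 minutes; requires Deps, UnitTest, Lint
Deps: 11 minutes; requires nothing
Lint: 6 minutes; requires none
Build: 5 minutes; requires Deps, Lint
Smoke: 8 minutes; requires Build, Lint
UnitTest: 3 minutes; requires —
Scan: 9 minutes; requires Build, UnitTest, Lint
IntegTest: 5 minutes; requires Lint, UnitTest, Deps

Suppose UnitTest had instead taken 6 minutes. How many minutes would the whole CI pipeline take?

25

Actual critical path: Deps→Build→Scan = 11+5+9 = 25 ⇒ 25 minutes.
The longest path through UnitTest is only 17 minutes, so UnitTest has float 8.
The critical path is still Deps→Build→Scan; finish is now 25 minutes.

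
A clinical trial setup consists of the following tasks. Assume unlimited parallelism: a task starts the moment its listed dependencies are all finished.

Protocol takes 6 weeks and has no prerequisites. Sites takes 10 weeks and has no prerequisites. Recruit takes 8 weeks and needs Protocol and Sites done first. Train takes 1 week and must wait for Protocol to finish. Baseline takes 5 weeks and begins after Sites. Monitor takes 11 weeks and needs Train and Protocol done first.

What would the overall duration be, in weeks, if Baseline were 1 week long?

18

Baseline: Protocol→Train→Monitor = 6+1+11 = 18 → 18 weeks.
Baseline has 3 weeks of float (longest path through it is 15).
That remains the longest chain; total 18 weeks.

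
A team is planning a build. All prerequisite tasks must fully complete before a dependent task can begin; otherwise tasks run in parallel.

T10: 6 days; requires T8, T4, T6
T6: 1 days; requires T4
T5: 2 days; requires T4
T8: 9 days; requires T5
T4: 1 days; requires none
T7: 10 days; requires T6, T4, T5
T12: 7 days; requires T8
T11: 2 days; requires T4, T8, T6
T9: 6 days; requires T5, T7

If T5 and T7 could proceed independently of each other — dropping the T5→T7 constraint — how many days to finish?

Original critical path: T4→T5→T7→T9 = 1+2+10+6 = 19 ⇒ 19 days.
Without T5→T7, T7's earliest start moves from 3 to 2.
The longest chain is now T4→T5→T8→T12 = 1+2+9+7 = 19, so the plan takes 19 days.

19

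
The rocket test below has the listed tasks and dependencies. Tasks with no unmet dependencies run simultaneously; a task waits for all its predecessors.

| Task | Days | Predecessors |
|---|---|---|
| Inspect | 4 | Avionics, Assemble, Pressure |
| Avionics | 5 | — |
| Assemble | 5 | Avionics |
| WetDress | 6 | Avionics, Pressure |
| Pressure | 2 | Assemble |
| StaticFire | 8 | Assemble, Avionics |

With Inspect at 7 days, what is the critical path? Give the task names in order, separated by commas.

Avionics, Assemble, Pressure, Inspect

As given, the longest chain is Avionics→Assemble→Pressure→WetDress = 5+5+2+6 = 18, so the finish is 18 days.
The longest path through Inspect is only 16 days, so Inspect has float 2.
The binding chain switches to Avionics→Assemble→Pressure→Inspect = 5+5+2+7 = 19; finish 19 days.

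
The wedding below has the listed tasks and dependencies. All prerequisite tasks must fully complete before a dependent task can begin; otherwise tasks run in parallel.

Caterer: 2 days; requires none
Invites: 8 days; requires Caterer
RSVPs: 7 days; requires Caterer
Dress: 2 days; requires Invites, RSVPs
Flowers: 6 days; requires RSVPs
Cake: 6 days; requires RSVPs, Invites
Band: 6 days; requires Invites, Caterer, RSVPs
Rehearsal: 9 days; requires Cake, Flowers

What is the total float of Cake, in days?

Caterer→Invites→Cake→Rehearsal = 2+8+6+9 = 25 sets the makespan at 25 days.
Longest path through Cake: 25 days (earliest finish 16, latest finish 16).
Float = 25 − 25 = 0.

0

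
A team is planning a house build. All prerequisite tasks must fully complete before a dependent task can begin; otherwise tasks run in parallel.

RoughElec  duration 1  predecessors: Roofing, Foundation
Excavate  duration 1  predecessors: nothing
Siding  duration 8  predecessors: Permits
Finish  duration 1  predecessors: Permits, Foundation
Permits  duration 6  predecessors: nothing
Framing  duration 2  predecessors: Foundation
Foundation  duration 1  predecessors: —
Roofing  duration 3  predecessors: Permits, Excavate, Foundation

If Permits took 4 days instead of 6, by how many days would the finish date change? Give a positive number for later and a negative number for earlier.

-2

Critical path before the change: Permits→Siding = 6+8 = 14 giving 14 days.
Since Permits is critical, the -2 change carries straight to that chain (now 12 days).
No other chain overtakes it, so the finish is 12 days.
Change in finish: 12 − 14 = -2 days.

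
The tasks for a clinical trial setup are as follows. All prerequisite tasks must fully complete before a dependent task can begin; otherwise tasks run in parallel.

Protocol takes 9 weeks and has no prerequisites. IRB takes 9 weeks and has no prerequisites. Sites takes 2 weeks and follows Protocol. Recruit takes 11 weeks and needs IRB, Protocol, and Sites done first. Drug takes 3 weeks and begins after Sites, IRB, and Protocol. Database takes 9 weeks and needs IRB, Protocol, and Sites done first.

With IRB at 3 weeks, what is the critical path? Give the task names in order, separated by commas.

Protocol, Sites, Recruit

As given, the longest chain is Protocol→Sites→Recruit = 9+2+11 = 22, so the finish is 22 weeks.
The longest path through IRB is only 20 weeks, so IRB has float 2.
The critical path is still Protocol→Sites→Recruit; finish is now 22 weeks.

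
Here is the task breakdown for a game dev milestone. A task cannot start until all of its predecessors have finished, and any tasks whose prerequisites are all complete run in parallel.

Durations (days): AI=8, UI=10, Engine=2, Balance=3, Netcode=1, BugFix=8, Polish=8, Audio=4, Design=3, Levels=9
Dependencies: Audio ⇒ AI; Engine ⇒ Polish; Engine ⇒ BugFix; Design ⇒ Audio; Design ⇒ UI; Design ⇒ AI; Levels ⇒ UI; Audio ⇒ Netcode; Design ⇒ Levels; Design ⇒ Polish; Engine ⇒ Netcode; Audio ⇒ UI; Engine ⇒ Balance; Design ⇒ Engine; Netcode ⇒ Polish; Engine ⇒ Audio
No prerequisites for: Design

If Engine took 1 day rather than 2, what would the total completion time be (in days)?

Baseline: Design→Levels→UI = 3+9+10 = 22 → 22 days.
Engine has 3 days of float (longest path through it is 19).
No other chain overtakes it, so the finish is 22 days.

22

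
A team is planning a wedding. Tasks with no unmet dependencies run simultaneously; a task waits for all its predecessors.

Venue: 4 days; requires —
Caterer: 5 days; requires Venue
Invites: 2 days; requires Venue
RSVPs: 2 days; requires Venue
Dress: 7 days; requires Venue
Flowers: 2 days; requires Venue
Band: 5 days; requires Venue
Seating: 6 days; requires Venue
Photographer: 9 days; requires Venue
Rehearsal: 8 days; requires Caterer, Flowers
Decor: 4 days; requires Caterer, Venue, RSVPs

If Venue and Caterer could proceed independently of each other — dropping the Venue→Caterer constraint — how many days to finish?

14

Original critical path: Venue→Caterer→Rehearsal = 4+5+8 = 17 ⇒ 17 days.
Without Venue→Caterer, Caterer's earliest start moves from 4 to 0.
After: Venue→Flowers→Rehearsal = 4+2+8 = 14 → 14 days.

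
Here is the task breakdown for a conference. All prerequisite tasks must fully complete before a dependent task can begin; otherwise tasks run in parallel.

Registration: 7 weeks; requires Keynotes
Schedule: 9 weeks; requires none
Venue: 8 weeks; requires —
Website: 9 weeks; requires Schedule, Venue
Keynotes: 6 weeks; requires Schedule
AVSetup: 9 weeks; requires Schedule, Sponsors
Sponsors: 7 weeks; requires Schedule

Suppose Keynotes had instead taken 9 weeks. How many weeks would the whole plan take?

The binding path is Schedule→Sponsors→AVSetup = 9+7+9 = 25; finish at 25 weeks.
The longest path through Keynotes is only 22 weeks, so Keynotes has float 3.
The binding chain switches to Schedule→Keynotes→Registration = 9+9+7 = 25; finish 25 weeks.

25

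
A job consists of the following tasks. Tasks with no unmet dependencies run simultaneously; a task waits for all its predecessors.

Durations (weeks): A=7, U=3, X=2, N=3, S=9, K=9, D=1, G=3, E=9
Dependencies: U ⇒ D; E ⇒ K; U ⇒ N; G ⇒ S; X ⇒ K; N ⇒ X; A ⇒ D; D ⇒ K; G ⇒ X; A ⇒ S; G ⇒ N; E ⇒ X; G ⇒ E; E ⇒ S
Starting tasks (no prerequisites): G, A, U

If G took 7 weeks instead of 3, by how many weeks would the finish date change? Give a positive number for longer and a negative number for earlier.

4

As given, the longest chain is G→E→X→K = 3+9+2+9 = 23, so the finish is 23 weeks.
G is on the critical path; changing it to 7 makes that path 27 weeks.
The critical path is still G→E→X→K; finish is now 27 weeks.
Change in finish: 27 − 23 = +4 weeks.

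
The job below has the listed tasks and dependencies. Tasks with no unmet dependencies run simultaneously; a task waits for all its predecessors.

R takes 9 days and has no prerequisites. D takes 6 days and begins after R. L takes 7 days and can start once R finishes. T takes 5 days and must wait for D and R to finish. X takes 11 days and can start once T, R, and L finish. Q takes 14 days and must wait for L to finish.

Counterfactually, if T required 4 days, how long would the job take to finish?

30

Baseline: R→D→T→X = 9+6+5+11 = 31 → 31 days.
Since T is critical, the -1 change carries straight to that chain (now 30 days).
That remains the longest chain; total 30 days.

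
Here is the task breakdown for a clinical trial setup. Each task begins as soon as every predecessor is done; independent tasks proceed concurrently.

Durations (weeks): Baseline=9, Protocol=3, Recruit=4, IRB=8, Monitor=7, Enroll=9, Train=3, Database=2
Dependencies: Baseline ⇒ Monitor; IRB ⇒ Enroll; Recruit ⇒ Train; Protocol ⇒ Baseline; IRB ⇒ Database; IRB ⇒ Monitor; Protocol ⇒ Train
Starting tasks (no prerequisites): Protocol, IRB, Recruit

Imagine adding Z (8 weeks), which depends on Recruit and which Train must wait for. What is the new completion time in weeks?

19

Originally the job takes 19 weeks.
With Z inserted, Train now waits for max(Protocol, Recruit, Z).
New critical path: Protocol→Baseline→Monitor = 3+9+7 = 19 ⇒ 19 weeks.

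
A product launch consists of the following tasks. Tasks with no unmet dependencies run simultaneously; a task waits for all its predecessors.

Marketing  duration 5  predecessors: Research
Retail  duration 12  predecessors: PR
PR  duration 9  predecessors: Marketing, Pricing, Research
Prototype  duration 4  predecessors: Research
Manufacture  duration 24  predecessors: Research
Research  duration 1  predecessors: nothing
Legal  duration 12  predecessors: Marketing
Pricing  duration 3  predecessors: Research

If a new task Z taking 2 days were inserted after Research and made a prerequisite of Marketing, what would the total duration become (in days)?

29

Originally the schedule takes 27 days.
With Z inserted, Marketing now waits for max(Research, Z).
New critical path: Research→Z→Marketing→PR→Retail = 1+2+5+9+12 = 29 ⇒ 29 days.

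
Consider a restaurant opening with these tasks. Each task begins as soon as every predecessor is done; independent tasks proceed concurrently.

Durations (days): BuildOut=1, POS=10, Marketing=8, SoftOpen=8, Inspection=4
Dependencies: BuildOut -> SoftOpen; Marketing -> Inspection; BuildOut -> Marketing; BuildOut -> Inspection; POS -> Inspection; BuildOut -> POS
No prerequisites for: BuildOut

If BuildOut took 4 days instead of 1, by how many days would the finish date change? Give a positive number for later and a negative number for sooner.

Actual critical path: BuildOut→POS→Inspection = 1+10+4 = 15 ⇒ 15 days.
BuildOut is on the critical path; changing it to 4 makes that path 18 days.
No other chain overtakes it, so the finish is 18 days.
Change in finish: 18 − 15 = +3 days.

3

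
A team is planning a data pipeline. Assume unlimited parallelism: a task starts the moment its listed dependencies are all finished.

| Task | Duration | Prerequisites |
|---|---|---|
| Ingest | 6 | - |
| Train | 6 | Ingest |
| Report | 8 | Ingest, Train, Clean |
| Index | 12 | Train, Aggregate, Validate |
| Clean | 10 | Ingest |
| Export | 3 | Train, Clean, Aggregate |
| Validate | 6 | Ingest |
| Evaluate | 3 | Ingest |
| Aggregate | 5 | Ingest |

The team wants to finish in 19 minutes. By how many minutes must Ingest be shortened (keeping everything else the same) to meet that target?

Current finish: 24 minutes; target: 19.
Ingest is on every critical path, so each minute cut from Ingest cuts the finish by one (this holds down to a finish of 19).
Need 24 − 19 = 5 minutes off Ingest → Ingest becomes 1 minute, finish becomes 19.

5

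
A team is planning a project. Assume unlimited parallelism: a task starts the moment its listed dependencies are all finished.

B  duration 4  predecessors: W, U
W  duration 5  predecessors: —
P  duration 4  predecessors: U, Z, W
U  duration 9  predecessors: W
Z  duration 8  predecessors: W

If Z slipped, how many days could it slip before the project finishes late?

1

W→U→P = 5+9+4 = 18 sets the makespan at 18 days.
Longest path through Z: 17 days (earliest finish 13, latest finish 14).
Float = 18 − 17 = 1.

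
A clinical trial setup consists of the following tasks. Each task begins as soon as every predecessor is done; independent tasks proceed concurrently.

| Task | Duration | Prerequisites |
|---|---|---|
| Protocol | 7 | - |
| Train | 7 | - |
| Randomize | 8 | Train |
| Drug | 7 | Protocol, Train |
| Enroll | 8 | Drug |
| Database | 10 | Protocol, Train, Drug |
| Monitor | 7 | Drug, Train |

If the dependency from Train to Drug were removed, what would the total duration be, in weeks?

24

With the dependency in place, Protocol→Drug→Database = 7+7+10 = 24 sets the finish at 24 weeks.
Dropping Train→Drug doesn't change Drug's earliest start (7); another predecessor still binds.
The longest chain is now Protocol→Drug→Database = 7+7+10 = 24, so the plan takes 24 weeks.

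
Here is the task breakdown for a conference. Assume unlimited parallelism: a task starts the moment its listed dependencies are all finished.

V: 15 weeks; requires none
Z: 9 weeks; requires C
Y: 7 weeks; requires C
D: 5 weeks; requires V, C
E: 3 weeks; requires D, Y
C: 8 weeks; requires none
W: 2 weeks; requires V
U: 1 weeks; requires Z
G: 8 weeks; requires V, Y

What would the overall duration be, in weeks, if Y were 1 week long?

23

Baseline: C→Y→G = 8+7+8 = 23 → 23 weeks.
Y lies on that path, so at 1 week the path becomes 17 weeks.
The binding chain switches to V→D→E = 15+5+3 = 23; finish 23 weeks.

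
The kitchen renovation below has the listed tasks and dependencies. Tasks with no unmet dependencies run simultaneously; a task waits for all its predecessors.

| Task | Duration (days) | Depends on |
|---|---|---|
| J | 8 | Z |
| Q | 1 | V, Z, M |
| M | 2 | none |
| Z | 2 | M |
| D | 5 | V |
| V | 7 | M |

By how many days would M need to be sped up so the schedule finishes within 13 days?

1

Current finish: 14 days; target: 13.
M is on every critical path, so each day cut from M cuts the finish by one (this holds down to a finish of 13).
Need 14 − 13 = 1 day off M → M becomes 1 day, finish becomes 13.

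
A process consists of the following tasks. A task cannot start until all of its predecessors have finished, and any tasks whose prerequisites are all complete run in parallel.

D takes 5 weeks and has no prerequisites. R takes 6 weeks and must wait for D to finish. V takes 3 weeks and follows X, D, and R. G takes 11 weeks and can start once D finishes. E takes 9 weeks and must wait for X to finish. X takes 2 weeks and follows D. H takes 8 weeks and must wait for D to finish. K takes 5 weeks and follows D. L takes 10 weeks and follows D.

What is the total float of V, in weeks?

D→X→E = 5+2+9 = 16 sets the makespan at 16 weeks.
V finishes as early as 14 and must finish by 16.
Float = 16 − 14 = 2.

2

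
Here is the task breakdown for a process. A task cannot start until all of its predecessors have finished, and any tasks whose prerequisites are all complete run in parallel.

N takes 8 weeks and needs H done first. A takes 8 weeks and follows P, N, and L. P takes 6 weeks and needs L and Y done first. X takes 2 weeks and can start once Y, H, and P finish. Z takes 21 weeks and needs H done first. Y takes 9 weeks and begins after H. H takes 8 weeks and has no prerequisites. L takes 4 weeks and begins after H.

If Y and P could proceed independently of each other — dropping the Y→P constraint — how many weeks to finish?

Original critical path: H→Y→P→A = 8+9+6+8 = 31 ⇒ 31 weeks.
Without Y→P, P's earliest start moves from 17 to 12.
New critical path: H→Z = 8+21 = 29 ⇒ 29 weeks.

29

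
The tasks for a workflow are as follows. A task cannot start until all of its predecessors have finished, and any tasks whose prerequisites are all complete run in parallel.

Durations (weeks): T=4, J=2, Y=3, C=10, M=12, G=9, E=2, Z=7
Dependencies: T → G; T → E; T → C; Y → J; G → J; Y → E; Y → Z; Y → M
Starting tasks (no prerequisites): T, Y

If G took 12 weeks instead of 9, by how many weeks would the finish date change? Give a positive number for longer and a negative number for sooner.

3

As given, the longest chain is T→G→J = 4+9+2 = 15, so the finish is 15 weeks.
G lies on that path, so at 12 weeks the path becomes 18 weeks.
No other chain overtakes it, so the finish is 18 weeks.
Change in finish: 18 − 15 = +3 weeks.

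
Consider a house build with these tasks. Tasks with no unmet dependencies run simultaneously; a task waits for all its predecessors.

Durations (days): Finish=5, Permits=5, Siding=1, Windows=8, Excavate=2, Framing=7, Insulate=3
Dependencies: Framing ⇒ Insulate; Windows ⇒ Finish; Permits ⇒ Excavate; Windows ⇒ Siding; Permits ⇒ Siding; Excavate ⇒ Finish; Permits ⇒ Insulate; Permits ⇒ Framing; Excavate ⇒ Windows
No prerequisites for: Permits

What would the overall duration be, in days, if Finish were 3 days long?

As given, the longest chain is Permits→Excavate→Windows→Finish = 5+2+8+5 = 20, so the finish is 20 days.
Since Finish is critical, the -2 change carries straight to that chain (now 18 days).
The critical path is still Permits→Excavate→Windows→Finish; finish is now 18 days.

18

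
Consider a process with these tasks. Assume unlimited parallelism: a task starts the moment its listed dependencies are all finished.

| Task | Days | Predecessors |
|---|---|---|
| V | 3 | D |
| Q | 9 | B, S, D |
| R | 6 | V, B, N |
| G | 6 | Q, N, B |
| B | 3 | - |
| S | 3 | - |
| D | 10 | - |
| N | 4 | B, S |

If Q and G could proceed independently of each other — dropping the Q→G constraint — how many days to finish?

Original critical path: D→Q→G = 10+9+6 = 25 ⇒ 25 days.
Without Q→G, G's earliest start moves from 19 to 7.
New critical path: D→Q = 10+9 = 19 ⇒ 19 days.

19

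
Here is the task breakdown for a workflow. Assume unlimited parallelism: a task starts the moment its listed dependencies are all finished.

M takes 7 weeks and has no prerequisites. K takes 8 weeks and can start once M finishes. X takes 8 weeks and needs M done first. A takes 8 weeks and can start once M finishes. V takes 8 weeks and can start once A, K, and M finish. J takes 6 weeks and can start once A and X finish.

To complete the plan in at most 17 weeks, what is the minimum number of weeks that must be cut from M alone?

Current finish: 23 weeks; target: 17.
M is on every critical path, so each week cut from M cuts the finish by one (this holds down to a finish of 17).
Need 23 − 17 = 6 weeks off M → M becomes 1 week, finish becomes 17.

6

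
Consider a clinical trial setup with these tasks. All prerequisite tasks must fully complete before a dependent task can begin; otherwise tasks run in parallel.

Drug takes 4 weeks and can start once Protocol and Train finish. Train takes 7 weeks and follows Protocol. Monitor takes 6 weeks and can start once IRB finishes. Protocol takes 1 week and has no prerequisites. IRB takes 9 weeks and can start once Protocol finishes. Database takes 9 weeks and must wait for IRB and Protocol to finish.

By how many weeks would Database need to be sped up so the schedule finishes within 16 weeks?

3

Current finish: 19 weeks; target: 16.
Database is on every critical path, so each week cut from Database cuts the finish by one (this holds down to a finish of 16).
Need 19 − 16 = 3 weeks off Database → Database becomes 6 weeks, finish becomes 16.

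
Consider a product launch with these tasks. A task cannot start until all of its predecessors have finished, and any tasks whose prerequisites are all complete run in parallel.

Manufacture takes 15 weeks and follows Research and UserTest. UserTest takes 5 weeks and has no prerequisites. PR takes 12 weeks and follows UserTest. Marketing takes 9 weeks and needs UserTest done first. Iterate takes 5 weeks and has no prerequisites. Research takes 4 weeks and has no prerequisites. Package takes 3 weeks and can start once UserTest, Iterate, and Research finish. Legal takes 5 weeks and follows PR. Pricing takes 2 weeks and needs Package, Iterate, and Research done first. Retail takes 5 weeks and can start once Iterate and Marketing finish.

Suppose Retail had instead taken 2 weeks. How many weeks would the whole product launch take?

22

Baseline: UserTest→PR→Legal = 5+12+5 = 22 → 22 weeks.
Retail is off the critical path — its longest chain is 19 weeks, giving 3 of slack.
That remains the longest chain; total 22 weeks.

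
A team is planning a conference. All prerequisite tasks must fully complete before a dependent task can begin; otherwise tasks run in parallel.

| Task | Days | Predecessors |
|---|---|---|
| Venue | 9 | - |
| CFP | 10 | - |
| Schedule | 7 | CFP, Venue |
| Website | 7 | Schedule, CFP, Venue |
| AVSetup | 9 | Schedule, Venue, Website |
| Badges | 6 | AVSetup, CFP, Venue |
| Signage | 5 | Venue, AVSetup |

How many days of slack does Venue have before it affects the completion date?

1

The longest chain is CFP→Schedule→Website→AVSetup→Badges = 10+7+7+9+6 = 39; overall finish 39 days.
Venue finishes as early as 9 and must finish by 10.
Slack of Venue = 1 − 0 = 1 day.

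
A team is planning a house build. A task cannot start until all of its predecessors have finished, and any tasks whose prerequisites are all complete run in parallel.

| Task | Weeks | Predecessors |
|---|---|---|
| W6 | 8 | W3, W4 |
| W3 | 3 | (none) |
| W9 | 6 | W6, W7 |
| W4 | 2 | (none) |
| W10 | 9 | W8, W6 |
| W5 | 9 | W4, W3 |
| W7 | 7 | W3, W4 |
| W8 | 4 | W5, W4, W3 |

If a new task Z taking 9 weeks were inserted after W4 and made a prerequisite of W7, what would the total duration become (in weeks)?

Originally the plan takes 25 weeks.
With Z inserted, W7 now waits for max(W3, W4, Z).
New critical path: W3→W5→W8→W10 = 3+9+4+9 = 25 ⇒ 25 weeks.

25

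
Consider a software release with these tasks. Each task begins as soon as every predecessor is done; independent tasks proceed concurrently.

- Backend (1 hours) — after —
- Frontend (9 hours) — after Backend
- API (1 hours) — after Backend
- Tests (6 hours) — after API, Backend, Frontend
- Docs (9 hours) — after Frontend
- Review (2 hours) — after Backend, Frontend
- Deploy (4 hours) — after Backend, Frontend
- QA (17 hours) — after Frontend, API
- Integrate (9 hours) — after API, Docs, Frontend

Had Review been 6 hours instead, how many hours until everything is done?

The binding path is Backend→Frontend→Docs→Integrate = 1+9+9+9 = 28; finish at 28 hours.
Review has 16 hours of float (longest path through it is 12).
That remains the longest chain; total 28 hours.

28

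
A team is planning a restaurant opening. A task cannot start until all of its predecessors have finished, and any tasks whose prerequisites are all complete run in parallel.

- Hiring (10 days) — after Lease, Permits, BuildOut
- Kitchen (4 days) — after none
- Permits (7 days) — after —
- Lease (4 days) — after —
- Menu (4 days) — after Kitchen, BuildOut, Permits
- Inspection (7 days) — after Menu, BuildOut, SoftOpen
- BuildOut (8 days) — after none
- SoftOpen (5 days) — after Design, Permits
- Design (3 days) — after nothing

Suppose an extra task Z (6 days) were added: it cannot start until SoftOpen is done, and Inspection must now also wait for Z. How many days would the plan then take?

25

Originally the plan takes 19 days.
With Z inserted, Inspection now waits for max(Menu, BuildOut, SoftOpen, Z).
New critical path: Permits→SoftOpen→Z→Inspection = 7+5+6+7 = 25 ⇒ 25 days.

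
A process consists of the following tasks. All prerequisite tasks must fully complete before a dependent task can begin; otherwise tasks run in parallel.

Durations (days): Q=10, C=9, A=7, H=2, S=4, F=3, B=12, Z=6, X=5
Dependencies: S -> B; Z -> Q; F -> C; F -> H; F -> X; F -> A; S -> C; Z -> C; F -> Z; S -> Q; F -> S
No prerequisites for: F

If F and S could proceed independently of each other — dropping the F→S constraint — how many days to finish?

19

Original critical path: F→Z→Q = 3+6+10 = 19 ⇒ 19 days.
Without F→S, S's earliest start moves from 3 to 0.
After: F→Z→Q = 3+6+10 = 19 → 19 days.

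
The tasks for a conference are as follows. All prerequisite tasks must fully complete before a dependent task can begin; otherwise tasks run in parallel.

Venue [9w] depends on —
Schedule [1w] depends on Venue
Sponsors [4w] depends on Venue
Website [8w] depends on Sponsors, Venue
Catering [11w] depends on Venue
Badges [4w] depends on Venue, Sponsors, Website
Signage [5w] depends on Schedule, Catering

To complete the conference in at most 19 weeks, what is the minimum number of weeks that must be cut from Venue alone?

6

Current finish: 25 weeks; target: 19.
Venue is on every critical path, so each week cut from Venue cuts the finish by one (this holds down to a finish of 17).
Need 25 − 19 = 6 weeks off Venue → Venue becomes 3 weeks, finish becomes 19.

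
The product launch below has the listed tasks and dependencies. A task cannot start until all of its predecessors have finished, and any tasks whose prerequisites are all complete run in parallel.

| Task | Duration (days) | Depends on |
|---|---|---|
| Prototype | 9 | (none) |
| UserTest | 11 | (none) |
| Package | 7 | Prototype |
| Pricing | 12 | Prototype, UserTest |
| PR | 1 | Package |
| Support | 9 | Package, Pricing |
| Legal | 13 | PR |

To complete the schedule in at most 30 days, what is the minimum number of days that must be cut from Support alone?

2

Current finish: 32 days; target: 30.
Support is on every critical path, so each day cut from Support cuts the finish by one (this holds down to a finish of 30).
Need 32 − 30 = 2 days off Support → Support becomes 7 days, finish becomes 30.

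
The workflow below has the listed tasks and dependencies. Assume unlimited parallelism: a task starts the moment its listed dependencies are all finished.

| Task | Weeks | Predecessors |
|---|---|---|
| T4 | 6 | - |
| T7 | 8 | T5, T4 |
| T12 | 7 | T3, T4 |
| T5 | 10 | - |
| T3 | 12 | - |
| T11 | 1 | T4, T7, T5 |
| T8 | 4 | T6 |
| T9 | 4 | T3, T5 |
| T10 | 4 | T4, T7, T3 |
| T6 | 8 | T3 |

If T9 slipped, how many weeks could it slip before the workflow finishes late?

8

The longest chain is T3→T6→T8 = 12+8+4 = 24; overall finish 24 weeks.
Longest path through T9: 16 weeks (earliest finish 16, latest finish 24).
So T9 can slip 24 − 16 = 8 weeks.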